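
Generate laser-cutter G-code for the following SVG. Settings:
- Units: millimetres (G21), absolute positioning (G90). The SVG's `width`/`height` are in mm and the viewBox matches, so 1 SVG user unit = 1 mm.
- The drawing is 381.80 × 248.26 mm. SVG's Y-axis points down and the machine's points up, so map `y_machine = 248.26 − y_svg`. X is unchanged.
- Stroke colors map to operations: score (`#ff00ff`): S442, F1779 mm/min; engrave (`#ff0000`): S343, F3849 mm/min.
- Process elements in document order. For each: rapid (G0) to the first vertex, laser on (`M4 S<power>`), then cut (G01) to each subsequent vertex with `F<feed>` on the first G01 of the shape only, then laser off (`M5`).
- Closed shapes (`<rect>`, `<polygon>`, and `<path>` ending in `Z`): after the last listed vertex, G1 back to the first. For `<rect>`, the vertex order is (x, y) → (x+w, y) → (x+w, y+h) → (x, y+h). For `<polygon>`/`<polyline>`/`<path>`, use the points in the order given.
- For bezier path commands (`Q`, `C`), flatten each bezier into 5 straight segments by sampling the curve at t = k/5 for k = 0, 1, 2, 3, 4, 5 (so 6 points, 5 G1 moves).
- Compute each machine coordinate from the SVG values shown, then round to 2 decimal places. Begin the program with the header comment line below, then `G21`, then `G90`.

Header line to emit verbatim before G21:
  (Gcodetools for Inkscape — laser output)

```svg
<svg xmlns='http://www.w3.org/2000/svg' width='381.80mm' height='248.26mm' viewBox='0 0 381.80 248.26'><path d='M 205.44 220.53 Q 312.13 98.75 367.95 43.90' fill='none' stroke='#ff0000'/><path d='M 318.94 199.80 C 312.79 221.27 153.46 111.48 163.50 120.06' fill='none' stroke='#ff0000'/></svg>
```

(Gcodetools for Inkscape — laser output)
G21
G90
G0 X205.44 Y27.73
M4 S343
G01 X246.08 Y73.76 F3849
G01 X282.65 Y114.45
G01 X315.15 Y149.77
G01 X343.59 Y179.74
G01 X367.95 Y204.36
M5
G0 X318.94 Y48.46
M4 S343
G01 X299.45 Y49.33 F3849
G01 X258.68 Y69.72
G01 X212.11 Y97.65
G01 X175.22 Y121.14
G01 X163.50 Y128.20
M5

viewBox `0 0 381.80 248.26` with mm width/height → 1 unit = 1 mm. Flip: y_m = 248.26 − y_svg.

**Shape 1** — `<path>` quadratic bezier, stroke `#ff0000` → engrave (S343, F3849). Control points (SVG): P0=(205.44,220.53), P1=(312.13,98.75), P2=(367.95,43.90); sampled at t=k/5. Machine vertices: (205.44,27.73) → (246.08,73.76) → (282.65,114.45) → (315.15,149.77) → (343.59,179.74) → (367.95,204.36). Open path.

**Shape 2** — `<path>` cubic bezier, stroke `#ff0000` → engrave (S343, F3849). Control points (SVG): P0=(318.94,199.80), P1=(312.79,221.27), P2=(153.46,111.48), P3=(163.50,120.06); sampled at t=k/5. Machine vertices: (318.94,48.46) → (299.45,49.33) → (258.68,69.72) → (212.11,97.65) → (175.22,121.14) → (163.50,128.20). Open path.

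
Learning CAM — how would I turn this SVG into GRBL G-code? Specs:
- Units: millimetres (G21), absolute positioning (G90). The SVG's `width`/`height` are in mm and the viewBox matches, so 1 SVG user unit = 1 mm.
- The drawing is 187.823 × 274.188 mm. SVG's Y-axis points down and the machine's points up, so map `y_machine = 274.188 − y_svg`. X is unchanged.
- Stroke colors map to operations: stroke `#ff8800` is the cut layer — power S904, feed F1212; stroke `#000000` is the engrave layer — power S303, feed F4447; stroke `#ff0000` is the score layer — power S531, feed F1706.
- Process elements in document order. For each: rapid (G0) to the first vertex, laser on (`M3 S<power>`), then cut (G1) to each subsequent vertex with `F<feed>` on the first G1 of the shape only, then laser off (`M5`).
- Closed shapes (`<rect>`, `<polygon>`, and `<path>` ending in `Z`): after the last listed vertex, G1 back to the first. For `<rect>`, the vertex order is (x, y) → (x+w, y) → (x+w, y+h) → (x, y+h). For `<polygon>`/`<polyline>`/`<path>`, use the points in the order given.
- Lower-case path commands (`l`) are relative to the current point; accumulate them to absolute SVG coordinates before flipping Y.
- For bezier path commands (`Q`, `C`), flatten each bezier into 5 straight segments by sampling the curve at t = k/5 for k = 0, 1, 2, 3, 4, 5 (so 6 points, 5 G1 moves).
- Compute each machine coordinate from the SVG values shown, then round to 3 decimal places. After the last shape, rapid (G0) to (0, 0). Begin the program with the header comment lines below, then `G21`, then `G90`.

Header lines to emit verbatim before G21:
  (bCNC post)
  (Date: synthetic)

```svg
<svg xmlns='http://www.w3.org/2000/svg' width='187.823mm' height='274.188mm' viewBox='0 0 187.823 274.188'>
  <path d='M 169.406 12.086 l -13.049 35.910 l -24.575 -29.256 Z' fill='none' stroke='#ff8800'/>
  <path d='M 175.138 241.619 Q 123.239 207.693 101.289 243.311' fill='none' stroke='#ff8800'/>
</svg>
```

Since the viewBox matches the mm dimensions, user units are millimetres directly. The only transform is the Y-flip y_m = 274.188 − y_svg.

Shape 1 is a regular polygon drawn with `<path>`. Its stroke #ff8800 means cut at S904, F1212. After flipping Y the toolpath is (169.406,262.102) → (156.357,226.192) → (131.782,255.448) → (169.406,262.102), returning to the start.

Shape 2 is a quadratic bezier drawn with `<path>`. Its stroke #ff8800 means cut at S904, F1212. After flipping Y the toolpath is (175.138,32.569) → (155.576,43.358) → (138.411,48.583) → (123.641,48.244) → (111.267,42.342) → (101.289,30.877).

(bCNC post)
(Date: synthetic)
G21
G90
G0 X169.406 Y262.102
M3 S904
G1 X156.357 Y226.192 F1212
G1 X131.782 Y255.448
G1 X169.406 Y262.102
M5
G0 X175.138 Y32.569
M3 S904
G1 X155.576 Y43.358 F1212
G1 X138.411 Y48.583
G1 X123.641 Y48.244
G1 X111.267 Y42.342
G1 X101.289 Y30.877
M5
G0 X0.000 Y0.000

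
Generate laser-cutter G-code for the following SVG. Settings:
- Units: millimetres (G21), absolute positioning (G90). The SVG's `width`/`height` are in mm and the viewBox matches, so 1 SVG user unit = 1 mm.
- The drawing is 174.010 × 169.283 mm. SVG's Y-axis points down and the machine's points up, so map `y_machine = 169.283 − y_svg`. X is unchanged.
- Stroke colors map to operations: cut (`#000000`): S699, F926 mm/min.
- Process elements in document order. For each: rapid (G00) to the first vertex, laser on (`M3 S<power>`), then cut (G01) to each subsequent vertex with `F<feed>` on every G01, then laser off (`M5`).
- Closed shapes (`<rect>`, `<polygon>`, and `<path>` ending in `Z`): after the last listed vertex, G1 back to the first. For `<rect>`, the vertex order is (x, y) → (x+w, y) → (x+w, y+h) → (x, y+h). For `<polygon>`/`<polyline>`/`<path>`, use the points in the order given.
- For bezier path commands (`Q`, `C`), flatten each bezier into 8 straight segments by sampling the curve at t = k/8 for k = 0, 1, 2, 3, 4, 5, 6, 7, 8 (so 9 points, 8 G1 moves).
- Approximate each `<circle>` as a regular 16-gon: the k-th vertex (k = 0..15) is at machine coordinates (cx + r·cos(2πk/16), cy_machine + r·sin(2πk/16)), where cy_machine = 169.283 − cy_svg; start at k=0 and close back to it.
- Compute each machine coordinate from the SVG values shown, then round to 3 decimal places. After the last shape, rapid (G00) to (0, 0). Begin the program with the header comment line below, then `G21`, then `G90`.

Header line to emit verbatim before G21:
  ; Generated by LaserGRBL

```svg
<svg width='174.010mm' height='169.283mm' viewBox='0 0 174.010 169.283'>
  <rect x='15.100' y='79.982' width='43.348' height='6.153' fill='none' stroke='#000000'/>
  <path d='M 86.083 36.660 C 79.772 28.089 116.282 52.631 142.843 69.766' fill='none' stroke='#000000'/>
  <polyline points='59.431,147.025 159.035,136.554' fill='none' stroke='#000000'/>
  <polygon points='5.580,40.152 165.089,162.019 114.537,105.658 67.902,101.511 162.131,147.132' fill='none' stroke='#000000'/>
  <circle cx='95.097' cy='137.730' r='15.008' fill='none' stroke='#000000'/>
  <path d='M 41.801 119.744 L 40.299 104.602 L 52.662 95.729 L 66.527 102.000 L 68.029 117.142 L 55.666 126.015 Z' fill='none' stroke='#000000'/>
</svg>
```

viewBox `0 0 174.010 169.283` with mm width/height → 1 unit = 1 mm. Flip: y_m = 169.283 − y_svg.

**Shape 1** — `<rect>` rectangle, stroke `#000000` → cut (S699, F926). Machine vertices: (15.100,89.301) → (58.448,89.301) → (58.448,83.148) → (15.100,83.148) → (15.100,89.301). Closed: final G1 returns to the first vertex.

**Shape 2** — `<path>` cubic bezier, stroke `#000000` → cut (S699, F926). Control points (SVG): P0=(86.083,36.660), P1=(79.772,28.089), P2=(116.282,52.631), P3=(142.843,69.766); sampled at t=k/8. Machine vertices: (86.083,132.623) → (85.621,134.364) → (88.554,133.476) → (94.265,130.433) → (102.136,125.710) → (111.547,119.782) → (121.881,113.124) → (132.519,106.211) → (142.843,99.517). Open path.

**Shape 3** — `<polyline>` line segment, stroke `#000000` → cut (S699, F926). Machine vertices: (59.431,22.258) → (159.035,32.729). Open path.

**Shape 4** — `<polygon>` closed polygon, stroke `#000000` → cut (S699, F926). Machine vertices: (5.580,129.131) → (165.089,7.264) → (114.537,63.625) → (67.902,67.772) → (162.131,22.151) → (5.580,129.131). Closed: final G1 returns to the first vertex.

**Shape 5** — `<circle>` circle, stroke `#000000` → cut (S699, F926). Machine vertices: (110.105,31.553) → (108.963,37.296) → (105.709,42.165) → (100.840,45.419) → (95.097,46.561) → (89.354,45.419) → (84.485,42.165) → (81.231,37.296) → (80.089,31.553) → (81.231,25.810) → (84.485,20.941) → (89.354,17.687) → (95.097,16.545) → (100.840,17.687) → (105.709,20.941) → (108.963,25.810) → (110.105,31.553). Closed: final G1 returns to the first vertex.

**Shape 6** — `<path>` regular polygon, stroke `#000000` → cut (S699, F926). Machine vertices: (41.801,49.539) → (40.299,64.681) → (52.662,73.554) → (66.527,67.283) → (68.029,52.141) → (55.666,43.268) → (41.801,49.539). Closed: final G1 returns to the first vertex.

; Generated by LaserGRBL
G21
G90
G00 X15.100 Y89.301
M3 S699
G01 X58.448 Y89.301 F926
G01 X58.448 Y83.148 F926
G01 X15.100 Y83.148 F926
G01 X15.100 Y89.301 F926
M5
G00 X86.083 Y132.623
M3 S699
G01 X85.621 Y134.364 F926
G01 X88.554 Y133.476 F926
G01 X94.265 Y130.433 F926
G01 X102.136 Y125.710 F926
G01 X111.547 Y119.782 F926
G01 X121.881 Y113.124 F926
G01 X132.519 Y106.211 F926
G01 X142.843 Y99.517 F926
M5
G00 X59.431 Y22.258
M3 S699
G01 X159.035 Y32.729 F926
M5
G00 X5.580 Y129.131
M3 S699
G01 X165.089 Y7.264 F926
G01 X114.537 Y63.625 F926
G01 X67.902 Y67.772 F926
G01 X162.131 Y22.151 F926
G01 X5.580 Y129.131 F926
M5
G00 X110.105 Y31.553
M3 S699
G01 X108.963 Y37.296 F926
G01 X105.709 Y42.165 F926
G01 X100.840 Y45.419 F926
G01 X95.097 Y46.561 F926
G01 X89.354 Y45.419 F926
G01 X84.485 Y42.165 F926
G01 X81.231 Y37.296 F926
G01 X80.089 Y31.553 F926
G01 X81.231 Y25.810 F926
G01 X84.485 Y20.941 F926
G01 X89.354 Y17.687 F926
G01 X95.097 Y16.545 F926
G01 X100.840 Y17.687 F926
G01 X105.709 Y20.941 F926
G01 X108.963 Y25.810 F926
G01 X110.105 Y31.553 F926
M5
G00 X41.801 Y49.539
M3 S699
G01 X40.299 Y64.681 F926
G01 X52.662 Y73.554 F926
G01 X66.527 Y67.283 F926
G01 X68.029 Y52.141 F926
G01 X55.666 Y43.268 F926
G01 X41.801 Y49.539 F926
M5
G00 X0.000 Y0.000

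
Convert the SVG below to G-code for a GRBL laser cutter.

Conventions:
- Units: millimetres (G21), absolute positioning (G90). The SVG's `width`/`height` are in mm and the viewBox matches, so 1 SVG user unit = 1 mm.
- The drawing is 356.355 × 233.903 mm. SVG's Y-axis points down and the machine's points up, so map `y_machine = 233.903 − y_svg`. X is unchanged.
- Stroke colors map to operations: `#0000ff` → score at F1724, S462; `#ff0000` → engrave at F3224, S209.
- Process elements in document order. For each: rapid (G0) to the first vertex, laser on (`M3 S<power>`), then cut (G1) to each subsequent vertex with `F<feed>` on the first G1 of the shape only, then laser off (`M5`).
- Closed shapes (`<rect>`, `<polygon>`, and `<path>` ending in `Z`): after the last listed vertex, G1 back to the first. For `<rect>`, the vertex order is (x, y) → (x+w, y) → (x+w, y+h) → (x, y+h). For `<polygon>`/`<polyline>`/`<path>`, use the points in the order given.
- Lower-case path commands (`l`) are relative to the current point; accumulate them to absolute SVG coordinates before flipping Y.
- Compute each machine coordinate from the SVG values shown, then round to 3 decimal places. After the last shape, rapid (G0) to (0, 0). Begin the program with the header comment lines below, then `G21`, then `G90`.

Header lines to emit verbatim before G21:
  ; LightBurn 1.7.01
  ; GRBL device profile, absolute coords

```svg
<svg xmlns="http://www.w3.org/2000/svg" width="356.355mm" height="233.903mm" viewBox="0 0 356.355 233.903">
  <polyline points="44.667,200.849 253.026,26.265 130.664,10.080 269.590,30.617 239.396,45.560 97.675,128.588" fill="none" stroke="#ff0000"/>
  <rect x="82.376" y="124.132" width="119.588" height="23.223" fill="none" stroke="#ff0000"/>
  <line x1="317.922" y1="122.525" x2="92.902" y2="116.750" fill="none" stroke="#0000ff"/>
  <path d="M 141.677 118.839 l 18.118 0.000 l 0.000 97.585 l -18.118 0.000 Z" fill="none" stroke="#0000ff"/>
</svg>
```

1 u = 1 mm; y_m = 233.903 − y.

[1] `<polyline>` open polyline, #ff0000→engrave S209 F3224: (44.667,33.054) → (253.026,207.638) → (130.664,223.823) → (269.590,203.286) → (239.396,188.343) → (97.675,105.315)

[2] `<rect>` rectangle, #ff0000→engrave S209 F3224: (82.376,109.771) → (201.964,109.771) → (201.964,86.548) → (82.376,86.548) → (82.376,109.771) (closed)

[3] `<line>` line segment, #0000ff→score S462 F1724: (317.922,111.378) → (92.902,117.153)

[4] `<path>` rectangle, #0000ff→score S462 F1724: (141.677,115.064) → (159.795,115.064) → (159.795,17.479) → (141.677,17.479) → (141.677,115.064) (closed)

; LightBurn 1.7.01
; GRBL device profile, absolute coords
G21
G90
G0 X44.667 Y33.054
M3 S209
G1 X253.026 Y207.638 F3224
G1 X130.664 Y223.823
G1 X269.590 Y203.286
G1 X239.396 Y188.343
G1 X97.675 Y105.315
M5
G0 X82.376 Y109.771
M3 S209
G1 X201.964 Y109.771 F3224
G1 X201.964 Y86.548
G1 X82.376 Y86.548
G1 X82.376 Y109.771
M5
G0 X317.922 Y111.378
M3 S462
G1 X92.902 Y117.153 F1724
M5
G0 X141.677 Y115.064
M3 S462
G1 X159.795 Y115.064 F1724
G1 X159.795 Y17.479
G1 X141.677 Y17.479
G1 X141.677 Y115.064
M5
G0 X0.000 Y0.000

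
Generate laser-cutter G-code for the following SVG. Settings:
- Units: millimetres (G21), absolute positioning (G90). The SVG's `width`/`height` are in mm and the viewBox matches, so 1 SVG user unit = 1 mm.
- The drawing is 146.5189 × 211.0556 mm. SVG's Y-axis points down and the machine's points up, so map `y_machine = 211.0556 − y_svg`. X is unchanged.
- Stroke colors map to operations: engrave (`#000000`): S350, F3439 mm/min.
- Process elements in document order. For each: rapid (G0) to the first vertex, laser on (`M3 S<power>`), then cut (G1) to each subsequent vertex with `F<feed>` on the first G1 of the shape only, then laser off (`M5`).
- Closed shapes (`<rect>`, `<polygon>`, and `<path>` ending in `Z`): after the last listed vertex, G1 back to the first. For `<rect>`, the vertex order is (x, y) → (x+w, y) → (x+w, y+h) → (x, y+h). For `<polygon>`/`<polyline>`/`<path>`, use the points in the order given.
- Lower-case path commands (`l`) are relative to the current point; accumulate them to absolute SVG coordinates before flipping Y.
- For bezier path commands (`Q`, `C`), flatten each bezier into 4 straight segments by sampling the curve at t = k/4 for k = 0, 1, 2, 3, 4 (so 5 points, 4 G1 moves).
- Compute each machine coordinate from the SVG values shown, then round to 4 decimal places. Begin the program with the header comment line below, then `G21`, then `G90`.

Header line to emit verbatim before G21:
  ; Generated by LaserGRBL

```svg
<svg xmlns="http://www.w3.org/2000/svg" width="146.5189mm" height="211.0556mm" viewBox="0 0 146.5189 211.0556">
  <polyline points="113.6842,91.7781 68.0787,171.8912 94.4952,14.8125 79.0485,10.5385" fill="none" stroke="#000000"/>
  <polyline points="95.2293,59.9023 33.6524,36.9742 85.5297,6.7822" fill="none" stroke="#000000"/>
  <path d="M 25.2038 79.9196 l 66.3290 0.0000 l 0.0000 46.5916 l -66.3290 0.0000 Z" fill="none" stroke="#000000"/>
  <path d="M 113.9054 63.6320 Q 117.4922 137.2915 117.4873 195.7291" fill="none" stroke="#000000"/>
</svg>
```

; Generated by LaserGRBL
G21
G90
G0 X113.6842 Y119.2775
M3 S350
G1 X68.0787 Y39.1644 F3439
G1 X94.4952 Y196.2431
G1 X79.0485 Y200.5171
M5
G0 X95.2293 Y151.1533
M3 S350
G1 X33.6524 Y174.0814 F3439
G1 X85.5297 Y204.2734
M5
G0 X25.2038 Y131.1360
M3 S350
G1 X91.5328 Y131.1360 F3439
G1 X91.5328 Y84.5444
G1 X25.2038 Y84.5444
G1 X25.2038 Y131.1360
M5
G0 X113.9054 Y147.4236
M3 S350
G1 X115.4743 Y111.5452 F3439
G1 X116.5943 Y77.5696
G1 X117.2653 Y45.4967
G1 X117.4873 Y15.3265
M5

1 u = 1 mm; y_m = 211.0556 − y.

[1] `<polyline>` open polyline, #000000→engrave S350 F3439: (113.6842,119.2775) → (68.0787,39.1644) → (94.4952,196.2431) → (79.0485,200.5171)

[2] `<polyline>` open polyline, #000000→engrave S350 F3439: (95.2293,151.1533) → (33.6524,174.0814) → (85.5297,204.2734)

[3] `<path>` rectangle, #000000→engrave S350 F3439: (25.2038,131.1360) → (91.5328,131.1360) → (91.5328,84.5444) → (25.2038,84.5444) → (25.2038,131.1360) (closed)

[4] `<path>` quadratic bezier, #000000→engrave S350 F3439: (113.9054,147.4236) → (115.4743,111.5452) → (116.5943,77.5696) → (117.2653,45.4967) → (117.4873,15.3265)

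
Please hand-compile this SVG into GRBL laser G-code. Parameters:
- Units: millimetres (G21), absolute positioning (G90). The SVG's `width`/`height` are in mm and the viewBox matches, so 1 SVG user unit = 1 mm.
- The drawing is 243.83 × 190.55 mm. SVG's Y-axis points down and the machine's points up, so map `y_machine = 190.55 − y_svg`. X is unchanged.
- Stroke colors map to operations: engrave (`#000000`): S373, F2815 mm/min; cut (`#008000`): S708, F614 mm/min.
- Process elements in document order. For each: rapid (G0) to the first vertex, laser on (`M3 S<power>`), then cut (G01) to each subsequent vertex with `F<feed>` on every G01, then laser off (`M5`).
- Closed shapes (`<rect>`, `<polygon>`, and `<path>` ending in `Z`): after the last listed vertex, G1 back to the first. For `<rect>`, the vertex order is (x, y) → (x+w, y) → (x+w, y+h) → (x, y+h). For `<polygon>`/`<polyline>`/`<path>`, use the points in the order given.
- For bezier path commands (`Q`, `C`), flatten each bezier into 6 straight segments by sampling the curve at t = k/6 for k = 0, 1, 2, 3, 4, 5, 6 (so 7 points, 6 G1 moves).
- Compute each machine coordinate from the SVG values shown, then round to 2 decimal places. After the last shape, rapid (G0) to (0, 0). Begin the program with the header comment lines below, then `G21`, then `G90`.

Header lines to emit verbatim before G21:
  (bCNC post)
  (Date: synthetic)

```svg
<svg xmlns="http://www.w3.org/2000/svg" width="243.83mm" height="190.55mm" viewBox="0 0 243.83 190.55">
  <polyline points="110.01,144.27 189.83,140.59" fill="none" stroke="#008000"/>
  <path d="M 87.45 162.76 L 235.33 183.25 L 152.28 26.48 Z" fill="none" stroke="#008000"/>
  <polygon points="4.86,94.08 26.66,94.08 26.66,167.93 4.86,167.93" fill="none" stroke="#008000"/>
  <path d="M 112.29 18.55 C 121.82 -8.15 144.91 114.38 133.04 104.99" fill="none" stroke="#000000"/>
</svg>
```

Since the viewBox matches the mm dimensions, user units are millimetres directly. The only transform is the Y-flip y_m = 190.55 − y_svg.

Shape 1 is a line segment drawn with `<polyline>`. Its stroke #008000 means cut at S708, F614. After flipping Y the toolpath is (110.01,46.28) → (189.83,49.96).

Shape 2 is a closed polygon drawn with `<path>`. Its stroke #008000 means cut at S708, F614. After flipping Y the toolpath is (87.45,27.79) → (235.33,7.30) → (152.28,164.07) → (87.45,27.79), returning to the start.

Shape 3 is a rectangle drawn with `<polygon>`. Its stroke #008000 means cut at S708, F614. After flipping Y the toolpath is (4.86,96.47) → (26.66,96.47) → (26.66,22.62) → (4.86,22.62) → (4.86,96.47), returning to the start.

Shape 4 is a cubic bezier drawn with `<path>`. Its stroke #000000 means engrave at S373, F2815. After flipping Y the toolpath is (112.29,172.00) → (117.96,174.22) → (124.54,159.37) → (130.69,135.27) → (135.05,109.73) → (136.29,90.56) → (133.04,85.56).

(bCNC post)
(Date: synthetic)
G21
G90
G0 X110.01 Y46.28
M3 S708
G01 X189.83 Y49.96 F614
M5
G0 X87.45 Y27.79
M3 S708
G01 X235.33 Y7.30 F614
G01 X152.28 Y164.07 F614
G01 X87.45 Y27.79 F614
M5
G0 X4.86 Y96.47
M3 S708
G01 X26.66 Y96.47 F614
G01 X26.66 Y22.62 F614
G01 X4.86 Y22.62 F614
G01 X4.86 Y96.47 F614
M5
G0 X112.29 Y172.00
M3 S373
G01 X117.96 Y174.22 F2815
G01 X124.54 Y159.37 F2815
G01 X130.69 Y135.27 F2815
G01 X135.05 Y109.73 F2815
G01 X136.29 Y90.56 F2815
G01 X133.04 Y85.56 F2815
M5
G0 X0.00 Y0.00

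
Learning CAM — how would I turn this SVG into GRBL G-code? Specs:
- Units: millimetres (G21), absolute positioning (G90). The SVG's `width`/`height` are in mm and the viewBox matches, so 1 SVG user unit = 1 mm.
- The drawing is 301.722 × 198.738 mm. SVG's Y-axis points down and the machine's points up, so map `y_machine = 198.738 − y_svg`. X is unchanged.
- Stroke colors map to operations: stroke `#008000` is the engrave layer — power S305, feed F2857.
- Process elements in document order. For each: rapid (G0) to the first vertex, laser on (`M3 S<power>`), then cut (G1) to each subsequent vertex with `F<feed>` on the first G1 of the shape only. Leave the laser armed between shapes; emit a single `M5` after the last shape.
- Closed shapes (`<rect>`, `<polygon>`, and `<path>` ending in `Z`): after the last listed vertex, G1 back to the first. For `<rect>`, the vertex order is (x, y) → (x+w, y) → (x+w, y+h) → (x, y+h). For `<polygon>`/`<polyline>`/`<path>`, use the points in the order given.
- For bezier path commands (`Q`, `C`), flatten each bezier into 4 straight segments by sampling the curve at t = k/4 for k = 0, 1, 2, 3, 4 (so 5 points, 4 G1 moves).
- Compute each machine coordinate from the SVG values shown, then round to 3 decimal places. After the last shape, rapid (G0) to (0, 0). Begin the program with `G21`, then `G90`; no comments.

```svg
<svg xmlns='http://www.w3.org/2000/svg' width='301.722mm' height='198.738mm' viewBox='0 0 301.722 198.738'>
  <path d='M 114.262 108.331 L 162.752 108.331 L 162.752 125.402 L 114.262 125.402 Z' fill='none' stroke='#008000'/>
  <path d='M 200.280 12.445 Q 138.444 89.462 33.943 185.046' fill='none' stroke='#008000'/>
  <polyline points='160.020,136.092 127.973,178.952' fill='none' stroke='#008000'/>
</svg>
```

viewBox `0 0 301.722 198.738` with mm width/height → 1 unit = 1 mm. Flip: y_m = 198.738 − y_svg.

**Shape 1** — `<path>` rectangle, stroke `#008000` → engrave (S305, F2857). Machine vertices: (114.262,90.407) → (162.752,90.407) → (162.752,73.336) → (114.262,73.336) → (114.262,90.407). Closed: final G1 returns to the first vertex.

**Shape 2** — `<path>` quadratic bezier, stroke `#008000` → engrave (S305, F2857). Control points (SVG): P0=(200.280,12.445), P1=(138.444,89.462), P2=(33.943,185.046); sampled at t=k/4. Machine vertices: (200.280,186.293) → (166.695,146.624) → (127.778,104.634) → (83.527,60.324) → (33.943,13.692). Open path.

**Shape 3** — `<polyline>` line segment, stroke `#008000` → engrave (S305, F2857). Machine vertices: (160.020,62.646) → (127.973,19.786). Open path.

G21
G90
G0 X114.262 Y90.407
M3 S305
G1 X162.752 Y90.407 F2857
G1 X162.752 Y73.336
G1 X114.262 Y73.336
G1 X114.262 Y90.407
G0 X200.280 Y186.293
M3 S305
G1 X166.695 Y146.624 F2857
G1 X127.778 Y104.634
G1 X83.527 Y60.324
G1 X33.943 Y13.692
G0 X160.020 Y62.646
M3 S305
G1 X127.973 Y19.786 F2857
M5
G0 X0.000 Y0.000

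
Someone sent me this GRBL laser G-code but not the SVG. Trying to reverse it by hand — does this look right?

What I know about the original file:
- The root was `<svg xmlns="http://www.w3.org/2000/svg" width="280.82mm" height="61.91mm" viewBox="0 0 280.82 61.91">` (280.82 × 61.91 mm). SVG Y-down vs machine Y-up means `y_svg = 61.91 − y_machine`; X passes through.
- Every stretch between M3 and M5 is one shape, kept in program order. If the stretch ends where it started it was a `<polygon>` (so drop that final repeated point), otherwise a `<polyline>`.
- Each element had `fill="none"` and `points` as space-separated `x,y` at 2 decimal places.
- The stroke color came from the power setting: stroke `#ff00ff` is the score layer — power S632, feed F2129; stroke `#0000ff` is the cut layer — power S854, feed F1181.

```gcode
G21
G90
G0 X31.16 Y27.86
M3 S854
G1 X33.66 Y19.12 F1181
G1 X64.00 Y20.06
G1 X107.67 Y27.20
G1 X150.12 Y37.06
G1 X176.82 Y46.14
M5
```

<svg xmlns="http://www.w3.org/2000/svg" width="280.82mm" height="61.91mm" viewBox="0 0 280.82 61.91">
  <polyline points="31.16,34.05 33.66,42.79 64.00,41.85 107.67,34.71 150.12,24.85 176.82,15.77" fill="none" stroke="#0000ff"/>
</svg>

Machine Y-up, SVG Y-down with viewBox height 61.91, so y_svg = 61.91 − y_machine; X carries over. Every run uses S854, so all elements get stroke `#0000ff` (cut).

Run 1: The run is open, so emit a `<polyline>` with points (Y-flipped): 31.16,34.05 33.66,42.79 64.00,41.85 107.67,34.71 150.12,24.85 176.82,15.77.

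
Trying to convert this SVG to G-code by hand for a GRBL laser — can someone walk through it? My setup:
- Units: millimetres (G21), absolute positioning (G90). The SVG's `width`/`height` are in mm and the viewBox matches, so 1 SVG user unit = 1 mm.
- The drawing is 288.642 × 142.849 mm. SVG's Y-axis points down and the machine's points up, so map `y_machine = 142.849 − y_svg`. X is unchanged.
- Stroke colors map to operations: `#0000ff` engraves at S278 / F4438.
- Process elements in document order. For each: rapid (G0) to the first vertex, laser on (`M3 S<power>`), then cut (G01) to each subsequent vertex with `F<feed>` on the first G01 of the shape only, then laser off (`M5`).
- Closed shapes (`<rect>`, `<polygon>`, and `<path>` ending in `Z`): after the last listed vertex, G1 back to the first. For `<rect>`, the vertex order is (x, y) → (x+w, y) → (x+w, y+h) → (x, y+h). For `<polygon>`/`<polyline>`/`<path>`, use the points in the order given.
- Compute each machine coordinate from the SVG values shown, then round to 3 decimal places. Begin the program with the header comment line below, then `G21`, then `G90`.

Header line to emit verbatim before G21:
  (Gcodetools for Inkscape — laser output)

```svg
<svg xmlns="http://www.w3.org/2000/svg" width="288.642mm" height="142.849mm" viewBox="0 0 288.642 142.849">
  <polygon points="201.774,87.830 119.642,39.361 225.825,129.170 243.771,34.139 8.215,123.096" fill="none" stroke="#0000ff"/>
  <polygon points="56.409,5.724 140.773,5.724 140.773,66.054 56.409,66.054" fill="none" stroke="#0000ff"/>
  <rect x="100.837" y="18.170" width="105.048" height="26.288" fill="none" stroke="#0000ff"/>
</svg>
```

viewBox `0 0 288.642 142.849` with mm width/height → 1 unit = 1 mm. Flip: y_m = 142.849 − y_svg.

**Shape 1** — `<polygon>` closed polygon, stroke `#0000ff` → engrave (S278, F4438). Machine vertices: (201.774,55.019) → (119.642,103.488) → (225.825,13.679) → (243.771,108.710) → (8.215,19.753) → (201.774,55.019). Closed: final G1 returns to the first vertex.

**Shape 2** — `<polygon>` rectangle, stroke `#0000ff` → engrave (S278, F4438). Machine vertices: (56.409,137.125) → (140.773,137.125) → (140.773,76.795) → (56.409,76.795) → (56.409,137.125). Closed: final G1 returns to the first vertex.

**Shape 3** — `<rect>` rectangle, stroke `#0000ff` → engrave (S278, F4438). Machine vertices: (100.837,124.679) → (205.885,124.679) → (205.885,98.391) → (100.837,98.391) → (100.837,124.679). Closed: final G1 returns to the first vertex.

(Gcodetools for Inkscape — laser output)
G21
G90
G0 X201.774 Y55.019
M3 S278
G01 X119.642 Y103.488 F4438
G01 X225.825 Y13.679
G01 X243.771 Y108.710
G01 X8.215 Y19.753
G01 X201.774 Y55.019
M5
G0 X56.409 Y137.125
M3 S278
G01 X140.773 Y137.125 F4438
G01 X140.773 Y76.795
G01 X56.409 Y76.795
G01 X56.409 Y137.125
M5
G0 X100.837 Y124.679
M3 S278
G01 X205.885 Y124.679 F4438
G01 X205.885 Y98.391
G01 X100.837 Y98.391
G01 X100.837 Y124.679
M5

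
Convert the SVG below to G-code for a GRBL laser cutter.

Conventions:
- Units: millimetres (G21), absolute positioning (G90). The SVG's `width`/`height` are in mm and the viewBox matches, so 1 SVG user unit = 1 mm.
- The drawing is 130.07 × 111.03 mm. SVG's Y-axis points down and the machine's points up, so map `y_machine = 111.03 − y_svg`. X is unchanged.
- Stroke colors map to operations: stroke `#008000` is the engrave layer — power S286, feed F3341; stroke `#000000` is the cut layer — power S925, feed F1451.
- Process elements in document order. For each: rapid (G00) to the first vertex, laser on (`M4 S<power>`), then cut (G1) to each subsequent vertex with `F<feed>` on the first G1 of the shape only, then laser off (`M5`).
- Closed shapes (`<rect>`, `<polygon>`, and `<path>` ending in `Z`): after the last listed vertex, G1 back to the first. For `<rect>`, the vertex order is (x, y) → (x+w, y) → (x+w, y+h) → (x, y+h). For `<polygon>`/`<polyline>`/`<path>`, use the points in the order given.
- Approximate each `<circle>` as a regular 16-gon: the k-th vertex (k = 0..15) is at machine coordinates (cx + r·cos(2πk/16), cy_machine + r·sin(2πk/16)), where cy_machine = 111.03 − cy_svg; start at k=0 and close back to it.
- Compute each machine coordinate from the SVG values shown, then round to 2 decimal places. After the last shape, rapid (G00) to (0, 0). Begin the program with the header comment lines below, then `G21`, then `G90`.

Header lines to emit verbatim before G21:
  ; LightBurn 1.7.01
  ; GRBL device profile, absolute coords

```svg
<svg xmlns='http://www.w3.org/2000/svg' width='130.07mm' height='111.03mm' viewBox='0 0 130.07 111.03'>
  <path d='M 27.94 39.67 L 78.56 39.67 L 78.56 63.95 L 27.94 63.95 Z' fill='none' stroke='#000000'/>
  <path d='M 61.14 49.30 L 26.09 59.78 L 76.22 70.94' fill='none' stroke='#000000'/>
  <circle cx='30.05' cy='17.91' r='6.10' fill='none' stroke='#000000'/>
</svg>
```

1 u = 1 mm; y_m = 111.03 − y.

[1] `<path>` rectangle, #000000→cut S925 F1451: (27.94,71.36) → (78.56,71.36) → (78.56,47.08) → (27.94,47.08) → (27.94,71.36) (closed)

[2] `<path>` open polyline, #000000→cut S925 F1451: (61.14,61.73) → (26.09,51.25) → (76.22,40.09)

[3] `<circle>` circle, #000000→cut S925 F1451: (36.15,93.12) → (35.69,95.45) → (34.36,97.43) → (32.38,98.76) → (30.05,99.22) → (27.72,98.76) → (25.74,97.43) → (24.41,95.45) → (23.95,93.12) → (24.41,90.79) → (25.74,88.81) → (27.72,87.48) → (30.05,87.02) → (32.38,87.48) → (34.36,88.81) → (35.69,90.79) → (36.15,93.12) (closed)

; LightBurn 1.7.01
; GRBL device profile, absolute coords
G21
G90
G00 X27.94 Y71.36
M4 S925
G1 X78.56 Y71.36 F1451
G1 X78.56 Y47.08
G1 X27.94 Y47.08
G1 X27.94 Y71.36
M5
G00 X61.14 Y61.73
M4 S925
G1 X26.09 Y51.25 F1451
G1 X76.22 Y40.09
M5
G00 X36.15 Y93.12
M4 S925
G1 X35.69 Y95.45 F1451
G1 X34.36 Y97.43
G1 X32.38 Y98.76
G1 X30.05 Y99.22
G1 X27.72 Y98.76
G1 X25.74 Y97.43
G1 X24.41 Y95.45
G1 X23.95 Y93.12
G1 X24.41 Y90.79
G1 X25.74 Y88.81
G1 X27.72 Y87.48
G1 X30.05 Y87.02
G1 X32.38 Y87.48
G1 X34.36 Y88.81
G1 X35.69 Y90.79
G1 X36.15 Y93.12
M5
G00 X0.00 Y0.00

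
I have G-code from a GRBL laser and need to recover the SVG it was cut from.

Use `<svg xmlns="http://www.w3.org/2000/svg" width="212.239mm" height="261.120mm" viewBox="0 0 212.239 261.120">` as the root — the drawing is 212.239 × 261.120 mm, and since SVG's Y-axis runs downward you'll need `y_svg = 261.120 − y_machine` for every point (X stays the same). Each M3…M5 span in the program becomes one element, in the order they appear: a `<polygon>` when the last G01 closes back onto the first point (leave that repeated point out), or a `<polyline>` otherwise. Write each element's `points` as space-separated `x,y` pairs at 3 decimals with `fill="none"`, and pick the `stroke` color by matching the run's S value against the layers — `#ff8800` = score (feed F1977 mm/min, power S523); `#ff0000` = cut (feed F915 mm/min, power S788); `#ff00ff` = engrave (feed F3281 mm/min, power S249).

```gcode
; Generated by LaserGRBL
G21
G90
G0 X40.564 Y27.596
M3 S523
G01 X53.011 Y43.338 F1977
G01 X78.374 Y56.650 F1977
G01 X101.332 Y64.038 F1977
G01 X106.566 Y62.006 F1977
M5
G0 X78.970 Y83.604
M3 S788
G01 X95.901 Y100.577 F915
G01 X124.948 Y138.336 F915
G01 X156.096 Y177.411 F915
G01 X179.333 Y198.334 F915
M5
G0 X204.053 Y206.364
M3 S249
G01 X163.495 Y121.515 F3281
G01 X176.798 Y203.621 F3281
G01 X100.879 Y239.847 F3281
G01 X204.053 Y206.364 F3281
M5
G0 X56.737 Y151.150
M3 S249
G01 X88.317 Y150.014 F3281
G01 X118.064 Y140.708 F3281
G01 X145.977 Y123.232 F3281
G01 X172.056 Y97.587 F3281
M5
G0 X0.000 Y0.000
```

<svg xmlns="http://www.w3.org/2000/svg" width="212.239mm" height="261.120mm" viewBox="0 0 212.239 261.120">
  <polyline points="40.564,233.524 53.011,217.782 78.374,204.470 101.332,197.082 106.566,199.114" fill="none" stroke="#ff8800"/>
  <polyline points="78.970,177.516 95.901,160.543 124.948,122.784 156.096,83.709 179.333,62.786" fill="none" stroke="#ff0000"/>
  <polygon points="204.053,54.756 163.495,139.605 176.798,57.499 100.879,21.273" fill="none" stroke="#ff00ff"/>
  <polyline points="56.737,109.970 88.317,111.106 118.064,120.412 145.977,137.888 172.056,163.533" fill="none" stroke="#ff00ff"/>
</svg>

y_svg = 261.120 − y_m.

[1] S523→`#ff8800` (score); open run; points: 40.564,233.524 53.011,217.782 78.374,204.470 101.332,197.082 106.566,199.114

[2] S788→`#ff0000` (cut); open run; points: 78.970,177.516 95.901,160.543 124.948,122.784 156.096,83.709 179.333,62.786

[3] S249→`#ff00ff` (engrave); closed run; points: 204.053,54.756 163.495,139.605 176.798,57.499 100.879,21.273

[4] S249→`#ff00ff` (engrave); open run; points: 56.737,109.970 88.317,111.106 118.064,120.412 145.977,137.888 172.056,163.533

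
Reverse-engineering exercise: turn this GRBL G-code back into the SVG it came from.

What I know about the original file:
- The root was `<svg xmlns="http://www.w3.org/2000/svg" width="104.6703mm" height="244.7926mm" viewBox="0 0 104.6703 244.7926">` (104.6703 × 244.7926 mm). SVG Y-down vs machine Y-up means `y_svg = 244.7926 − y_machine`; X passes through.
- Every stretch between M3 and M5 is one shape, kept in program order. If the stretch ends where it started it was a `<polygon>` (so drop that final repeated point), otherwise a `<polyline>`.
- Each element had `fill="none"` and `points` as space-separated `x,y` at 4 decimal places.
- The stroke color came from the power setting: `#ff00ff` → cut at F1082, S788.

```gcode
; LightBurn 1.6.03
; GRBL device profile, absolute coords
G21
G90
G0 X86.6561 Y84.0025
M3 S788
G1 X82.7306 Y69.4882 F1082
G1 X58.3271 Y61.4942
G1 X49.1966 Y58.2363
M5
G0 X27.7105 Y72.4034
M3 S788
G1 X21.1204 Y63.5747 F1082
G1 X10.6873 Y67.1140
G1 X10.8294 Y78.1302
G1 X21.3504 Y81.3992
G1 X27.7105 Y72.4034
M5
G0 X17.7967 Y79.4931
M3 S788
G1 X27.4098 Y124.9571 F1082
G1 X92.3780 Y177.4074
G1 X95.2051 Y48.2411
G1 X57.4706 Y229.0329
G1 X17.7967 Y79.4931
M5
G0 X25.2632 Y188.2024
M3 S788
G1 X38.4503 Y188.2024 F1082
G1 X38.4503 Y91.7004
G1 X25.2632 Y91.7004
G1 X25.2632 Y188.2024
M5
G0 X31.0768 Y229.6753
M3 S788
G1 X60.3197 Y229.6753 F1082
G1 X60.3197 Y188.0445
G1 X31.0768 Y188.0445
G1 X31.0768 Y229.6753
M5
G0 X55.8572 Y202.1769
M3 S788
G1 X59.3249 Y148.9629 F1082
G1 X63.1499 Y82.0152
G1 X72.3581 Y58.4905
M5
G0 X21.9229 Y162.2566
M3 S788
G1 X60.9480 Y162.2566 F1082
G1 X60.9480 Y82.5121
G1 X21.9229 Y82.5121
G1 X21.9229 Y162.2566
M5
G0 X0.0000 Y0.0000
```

<svg xmlns="http://www.w3.org/2000/svg" width="104.6703mm" height="244.7926mm" viewBox="0 0 104.6703 244.7926">
  <polyline points="86.6561,160.7901 82.7306,175.3044 58.3271,183.2984 49.1966,186.5563" fill="none" stroke="#ff00ff"/>
  <polygon points="27.7105,172.3892 21.1204,181.2179 10.6873,177.6786 10.8294,166.6624 21.3504,163.3934" fill="none" stroke="#ff00ff"/>
  <polygon points="17.7967,165.2995 27.4098,119.8355 92.3780,67.3852 95.2051,196.5515 57.4706,15.7597" fill="none" stroke="#ff00ff"/>
  <polygon points="25.2632,56.5902 38.4503,56.5902 38.4503,153.0922 25.2632,153.0922" fill="none" stroke="#ff00ff"/>
  <polygon points="31.0768,15.1173 60.3197,15.1173 60.3197,56.7481 31.0768,56.7481" fill="none" stroke="#ff00ff"/>
  <polyline points="55.8572,42.6157 59.3249,95.8297 63.1499,162.7774 72.3581,186.3021" fill="none" stroke="#ff00ff"/>
  <polygon points="21.9229,82.5360 60.9480,82.5360 60.9480,162.2805 21.9229,162.2805" fill="none" stroke="#ff00ff"/>
</svg>

Machine Y-up, SVG Y-down with viewBox height 244.7926, so y_svg = 244.7926 − y_machine; X carries over. Every run uses S788, so all elements get stroke `#ff00ff` (cut).

Run 1: The run is open, so emit a `<polyline>` with points (Y-flipped): 86.6561,160.7901 82.7306,175.3044 58.3271,183.2984 49.1966,186.5563.

Run 2: The run returns to its start, so emit a `<polygon>` with points (Y-flipped): 27.7105,172.3892 21.1204,181.2179 10.6873,177.6786 10.8294,166.6624 21.3504,163.3934.

Run 3: The run returns to its start, so emit a `<polygon>` with points (Y-flipped): 17.7967,165.2995 27.4098,119.8355 92.3780,67.3852 95.2051,196.5515 57.4706,15.7597.

Run 4: The run returns to its start, so emit a `<polygon>` with points (Y-flipped): 25.2632,56.5902 38.4503,56.5902 38.4503,153.0922 25.2632,153.0922.

Run 5: The run returns to its start, so emit a `<polygon>` with points (Y-flipped): 31.0768,15.1173 60.3197,15.1173 60.3197,56.7481 31.0768,56.7481.

Run 6: The run is open, so emit a `<polyline>` with points (Y-flipped): 55.8572,42.6157 59.3249,95.8297 63.1499,162.7774 72.3581,186.3021.

Run 7: The run returns to its start, so emit a `<polygon>` with points (Y-flipped): 21.9229,82.5360 60.9480,82.5360 60.9480,162.2805 21.9229,162.2805.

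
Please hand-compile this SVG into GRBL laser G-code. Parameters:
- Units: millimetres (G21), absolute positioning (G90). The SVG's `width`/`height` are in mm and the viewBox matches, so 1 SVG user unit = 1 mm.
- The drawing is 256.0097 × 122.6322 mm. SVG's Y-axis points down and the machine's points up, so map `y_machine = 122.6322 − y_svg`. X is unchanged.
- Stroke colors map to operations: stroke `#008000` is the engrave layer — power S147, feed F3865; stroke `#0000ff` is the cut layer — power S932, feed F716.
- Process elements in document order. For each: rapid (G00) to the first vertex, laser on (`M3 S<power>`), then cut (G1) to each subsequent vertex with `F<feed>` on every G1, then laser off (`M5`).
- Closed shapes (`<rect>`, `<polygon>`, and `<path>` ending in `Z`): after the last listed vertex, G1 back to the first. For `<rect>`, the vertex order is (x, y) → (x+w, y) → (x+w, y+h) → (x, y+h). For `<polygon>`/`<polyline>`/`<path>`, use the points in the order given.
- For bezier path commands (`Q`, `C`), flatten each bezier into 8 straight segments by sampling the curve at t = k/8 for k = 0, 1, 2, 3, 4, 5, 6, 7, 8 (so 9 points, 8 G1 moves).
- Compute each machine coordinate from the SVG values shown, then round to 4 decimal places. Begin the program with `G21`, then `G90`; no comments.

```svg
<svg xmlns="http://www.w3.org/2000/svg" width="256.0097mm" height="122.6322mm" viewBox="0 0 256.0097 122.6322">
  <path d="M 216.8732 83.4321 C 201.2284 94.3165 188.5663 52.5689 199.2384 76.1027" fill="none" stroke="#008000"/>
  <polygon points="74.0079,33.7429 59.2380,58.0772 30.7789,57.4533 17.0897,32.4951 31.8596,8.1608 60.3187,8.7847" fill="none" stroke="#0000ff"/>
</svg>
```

1 u = 1 mm; y_m = 122.6322 − y.

[1] `<path>` cubic bezier, #008000→engrave S147 F3865: (216.8732,39.2001) → (211.1860,37.3553) → (206.0168,39.0629) → (201.6044,42.9412) → (198.1870,47.6083) → (196.0032,51.6825) → (195.2915,53.7820) → (196.2904,52.5249) → (199.2384,46.5295)

[2] `<polygon>` regular polygon, #0000ff→cut S932 F716: (74.0079,88.8893) → (59.2380,64.5550) → (30.7789,65.1789) → (17.0897,90.1371) → (31.8596,114.4714) → (60.3187,113.8475) → (74.0079,88.8893) (closed)

G21
G90
G00 X216.8732 Y39.2001
M3 S147
G1 X211.1860 Y37.3553 F3865
G1 X206.0168 Y39.0629 F3865
G1 X201.6044 Y42.9412 F3865
G1 X198.1870 Y47.6083 F3865
G1 X196.0032 Y51.6825 F3865
G1 X195.2915 Y53.7820 F3865
G1 X196.2904 Y52.5249 F3865
G1 X199.2384 Y46.5295 F3865
M5
G00 X74.0079 Y88.8893
M3 S932
G1 X59.2380 Y64.5550 F716
G1 X30.7789 Y65.1789 F716
G1 X17.0897 Y90.1371 F716
G1 X31.8596 Y114.4714 F716
G1 X60.3187 Y113.8475 F716
G1 X74.0079 Y88.8893 F716
M5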